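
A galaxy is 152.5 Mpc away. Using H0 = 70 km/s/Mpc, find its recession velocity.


v = H0 * d = 70 * 152.5 = 10675.0

10675.0 km/s


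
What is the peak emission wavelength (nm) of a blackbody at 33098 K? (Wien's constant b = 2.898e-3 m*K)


lam_max = b / T = 2.898e-3 / 33098 = 8.756e-08 m = 87.5582 nm

87.5582 nm


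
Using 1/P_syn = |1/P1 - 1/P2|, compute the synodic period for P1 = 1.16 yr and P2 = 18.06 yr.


1/P_syn = |1/P1 - 1/P2| = |1/1.16 - 1/18.06| => P_syn = 1.2396

1.2396 years


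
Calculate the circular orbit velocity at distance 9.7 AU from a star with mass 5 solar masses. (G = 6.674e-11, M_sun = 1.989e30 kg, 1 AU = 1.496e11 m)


v = sqrt(GM/r) = sqrt(6.674e-11 * 9.945e+30 / 1.451e+12) = 21386.7026

21386.7026 m/s


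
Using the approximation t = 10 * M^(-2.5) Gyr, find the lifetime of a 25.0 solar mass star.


t = 10 * M^(-2.5) = 10 * 25.0^(-2.5) = 0.0032

0.0032 Gyr


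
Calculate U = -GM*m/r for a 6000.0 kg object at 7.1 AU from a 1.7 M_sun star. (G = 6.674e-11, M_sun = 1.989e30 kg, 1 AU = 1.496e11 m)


M = 1.7 * 1.989e30 kg = 3.3813e+30 kg; r = 7.1 AU * 1.496e11 m/AU = 1.06216e+12 m. U = -GM*m/r = -(6.674e-11 * 3.3813e+30 * 6000.0) / 1.06216e+12 = -1.275e+12

-1.275e+12 J


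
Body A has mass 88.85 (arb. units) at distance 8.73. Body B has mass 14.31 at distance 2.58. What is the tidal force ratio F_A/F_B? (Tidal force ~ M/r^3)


Ratio = (M1/r1^3) / (M2/r2^3) = (88.85/8.73^3) / (14.31/2.58^3) = 0.1603

0.1603


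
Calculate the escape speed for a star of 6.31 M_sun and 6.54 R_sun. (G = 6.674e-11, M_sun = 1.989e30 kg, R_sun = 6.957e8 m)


M = 6.31 * 1.989e30 kg = 1.255059e+31 kg; R = 6.54 * 6.957e8 m = 4.549878e+09 m. v_esc = sqrt(2GM/R) = sqrt(2 * 6.674e-11 * 1.255059e+31 / 4.549878e+09) = 606792.6259

606792.6259 m/s


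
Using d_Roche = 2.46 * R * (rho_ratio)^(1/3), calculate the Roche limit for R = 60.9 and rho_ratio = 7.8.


d_Roche = 2.46 * 60.9 * 7.8^(1/3) = 297.11

297.11


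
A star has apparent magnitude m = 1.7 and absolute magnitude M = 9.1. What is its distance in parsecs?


d = 10^((m - M + 5)/5) = 10^((1.7 - 9.1 + 5)/5) = 0.3311

0.3311 pc


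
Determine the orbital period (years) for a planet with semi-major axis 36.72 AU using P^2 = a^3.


P = a^(3/2) = 36.72^1.5 = 222.5123

222.5123 years


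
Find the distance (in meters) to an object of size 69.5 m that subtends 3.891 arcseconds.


D = size / theta_rad, theta_rad = 3.891 * pi/(180*3600) = 1.886e-05, D = 3.684e+06

3.684e+06 m


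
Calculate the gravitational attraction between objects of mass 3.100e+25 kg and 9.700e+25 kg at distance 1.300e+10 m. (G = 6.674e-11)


F = G*m1*m2/r^2 = 6.674e-11 * 3.100e+25 * 9.700e+25 / (1.300e+10)^2 = 6.674e-11 * 3.007e+51 / 1.690e+20 = 1.187e+21

1.187e+21 N


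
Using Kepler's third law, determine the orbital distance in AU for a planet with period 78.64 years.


a = P^(2/3) = 78.64^(2/3) = 18.3553

18.3553 AU


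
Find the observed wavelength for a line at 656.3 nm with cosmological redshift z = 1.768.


lam_obs = lam_emit * (1 + z) = 656.3 * (1 + 1.768) = 1816.6384

1816.6384 nm


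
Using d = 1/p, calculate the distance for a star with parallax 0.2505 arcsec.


d = 1/p = 1/0.2505 = 3.992

3.992 pc


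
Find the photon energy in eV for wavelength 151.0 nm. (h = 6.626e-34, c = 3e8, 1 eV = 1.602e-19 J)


E = hc/lambda = 6.626e-34 * 3e8 / 1.510e-07 = 1.316e-18 J = 8.2174 eV

8.2174 eV


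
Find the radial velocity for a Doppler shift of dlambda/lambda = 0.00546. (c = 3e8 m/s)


v = (dlambda/lambda) * c = 0.00546 * 3e8 = 1.638e+06

1.638e+06 m/s


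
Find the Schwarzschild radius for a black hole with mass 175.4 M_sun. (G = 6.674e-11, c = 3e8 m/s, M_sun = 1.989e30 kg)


M = 175.4 * 1.989e30 kg = 3.488706e+32 kg. rs = 2GM/c^2 = 2 * 6.674e-11 * 3.488706e+32 / (3e8)^2 = 517413.8632

517413.8632 m


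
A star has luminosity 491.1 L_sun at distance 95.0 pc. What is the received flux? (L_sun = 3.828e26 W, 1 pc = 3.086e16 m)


F = L / (4*pi*d^2) = 1.880e+29 / (4*pi*(2.932e+18)^2) = 1.741e-09

1.741e-09 W/m^2


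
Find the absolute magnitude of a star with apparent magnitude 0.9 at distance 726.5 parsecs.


M = m - 5*log10(d) + 5 = 0.9 - 5*log10(726.5) + 5 = -8.4062

-8.4062


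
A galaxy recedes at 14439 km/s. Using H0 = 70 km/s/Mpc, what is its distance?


d = v / H0 = 14439 / 70 = 206.2714

206.2714 Mpc


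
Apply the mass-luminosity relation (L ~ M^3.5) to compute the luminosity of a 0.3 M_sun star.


L/L_sun = (M/M_sun)^3.5 = 0.3^3.5 = 0.0148

0.0148 L_sun


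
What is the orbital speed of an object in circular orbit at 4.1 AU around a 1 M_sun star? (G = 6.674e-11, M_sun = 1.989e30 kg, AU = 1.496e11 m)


v = sqrt(GM/r) = sqrt(6.674e-11 * 1.989e+30 / 6.134e+11) = 14711.3581

14711.3581 m/s


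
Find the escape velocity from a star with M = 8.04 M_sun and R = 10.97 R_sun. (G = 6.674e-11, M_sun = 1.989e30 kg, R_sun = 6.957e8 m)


M = 8.04 * 1.989e30 kg = 1.599156e+31 kg; R = 10.97 * 6.957e8 m = 7.631829e+09 m. v_esc = sqrt(2GM/R) = sqrt(2 * 6.674e-11 * 1.599156e+31 / 7.631829e+09) = 528858.1476

528858.1476 m/s


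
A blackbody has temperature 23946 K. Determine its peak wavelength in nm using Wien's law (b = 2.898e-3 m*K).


lam_max = b / T = 2.898e-3 / 23946 = 1.210e-07 m = 121.0223 nm

121.0223 nm


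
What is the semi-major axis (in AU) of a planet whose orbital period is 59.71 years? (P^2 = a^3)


a = P^(2/3) = 59.71^(2/3) = 15.2768

15.2768 AU


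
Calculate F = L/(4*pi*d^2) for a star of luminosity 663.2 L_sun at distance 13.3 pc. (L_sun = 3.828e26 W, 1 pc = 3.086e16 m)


F = L / (4*pi*d^2) = 2.539e+29 / (4*pi*(4.104e+17)^2) = 1.199e-07

1.199e-07 W/m^2


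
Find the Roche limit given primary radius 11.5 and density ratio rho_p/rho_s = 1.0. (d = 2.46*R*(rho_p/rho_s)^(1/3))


d_Roche = 2.46 * 11.5 * 1.0^(1/3) = 28.29

28.29


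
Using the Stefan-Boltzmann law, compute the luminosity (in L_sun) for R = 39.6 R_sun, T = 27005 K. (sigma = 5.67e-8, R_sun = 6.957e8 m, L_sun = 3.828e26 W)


R = 39.6 * 6.957e8 m = 2.754972e+10 m. L = 4*pi*R^2*sigma*T^4 = 4*pi*(2.754972e+10)^2 * 5.67e-8 * 27005^4 = 2.876100304e+32 W. L/L_sun = 2.876100304e+32 / 3.828e26 = 751332.3677

751332.3677 L_sun


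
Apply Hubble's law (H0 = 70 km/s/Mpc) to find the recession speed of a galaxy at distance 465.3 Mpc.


v = H0 * d = 70 * 465.3 = 32571.0

32571.0 km/s


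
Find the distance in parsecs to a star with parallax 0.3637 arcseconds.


d = 1/p = 1/0.3637 = 2.7495

2.7495 pc


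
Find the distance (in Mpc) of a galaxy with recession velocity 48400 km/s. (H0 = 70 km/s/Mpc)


d = v / H0 = 48400 / 70 = 691.4286

691.4286 Mpc


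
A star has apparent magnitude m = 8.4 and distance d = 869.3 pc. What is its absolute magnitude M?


M = m - 5*log10(d) + 5 = 8.4 - 5*log10(869.3) + 5 = -1.2958

-1.2958


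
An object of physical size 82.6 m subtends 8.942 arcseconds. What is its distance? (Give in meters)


D = size / theta_rad, theta_rad = 8.942 * pi/(180*3600) = 4.335e-05, D = 1.905e+06

1.905e+06 m


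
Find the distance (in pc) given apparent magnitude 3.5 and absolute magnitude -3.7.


d = 10^((m - M + 5)/5) = 10^((3.5 - -3.7 + 5)/5) = 275.4229

275.4229 pc


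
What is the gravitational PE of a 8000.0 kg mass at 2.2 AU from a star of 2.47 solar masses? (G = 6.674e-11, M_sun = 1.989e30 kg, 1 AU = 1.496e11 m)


M = 2.47 * 1.989e30 kg = 4.91283e+30 kg; r = 2.2 AU * 1.496e11 m/AU = 3.2912e+11 m. U = -GM*m/r = -(6.674e-11 * 4.91283e+30 * 8000.0) / 3.2912e+11 = -7.970e+12

-7.970e+12 J


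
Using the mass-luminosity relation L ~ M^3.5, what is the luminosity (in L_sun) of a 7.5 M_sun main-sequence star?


L/L_sun = (M/M_sun)^3.5 = 7.5^3.5 = 1155.3523

1155.3523 L_sun


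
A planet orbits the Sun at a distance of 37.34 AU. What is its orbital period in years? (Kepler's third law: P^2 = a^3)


P = a^(3/2) = 37.34^1.5 = 228.1715

228.1715 years


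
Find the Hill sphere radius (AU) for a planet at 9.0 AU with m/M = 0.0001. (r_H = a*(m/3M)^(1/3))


r_H = a * (m/3M)^(1/3) = 9.0 * (0.0001/3)^(1/3) = 0.2896

0.2896 AU


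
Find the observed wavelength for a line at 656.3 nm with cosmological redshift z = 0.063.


lam_obs = lam_emit * (1 + z) = 656.3 * (1 + 0.063) = 697.6469

697.6469 nm


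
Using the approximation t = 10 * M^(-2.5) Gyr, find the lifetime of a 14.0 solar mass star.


t = 10 * M^(-2.5) = 10 * 14.0^(-2.5) = 0.0136

0.0136 Gyr


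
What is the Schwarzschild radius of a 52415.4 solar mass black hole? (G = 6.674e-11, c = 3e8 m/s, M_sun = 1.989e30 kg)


M = 52415.4 * 1.989e30 kg = 1.042542306e+35 kg. rs = 2GM/c^2 = 2 * 6.674e-11 * 1.042542306e+35 / (3e8)^2 = 1.546e+08

1.546e+08 m


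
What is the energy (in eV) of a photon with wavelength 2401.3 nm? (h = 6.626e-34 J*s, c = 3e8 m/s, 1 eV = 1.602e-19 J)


E = hc/lambda = 6.626e-34 * 3e8 / 2.401e-06 = 8.278e-20 J = 0.5167 eV

0.5167 eV


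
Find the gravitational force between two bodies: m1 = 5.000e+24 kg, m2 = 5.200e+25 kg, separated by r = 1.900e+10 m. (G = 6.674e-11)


F = G*m1*m2/r^2 = 6.674e-11 * 5.000e+24 * 5.200e+25 / (1.900e+10)^2 = 6.674e-11 * 2.600e+50 / 3.610e+20 = 4.807e+19

4.807e+19 N


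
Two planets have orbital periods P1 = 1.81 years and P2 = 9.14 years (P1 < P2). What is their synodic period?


1/P_syn = |1/P1 - 1/P2| = |1/1.81 - 1/9.14| => P_syn = 2.2569

2.2569 years


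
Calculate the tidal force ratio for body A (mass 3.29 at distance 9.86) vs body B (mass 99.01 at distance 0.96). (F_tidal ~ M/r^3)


Ratio = (M1/r1^3) / (M2/r2^3) = (3.29/9.86^3) / (99.01/0.96^3) = 3.067e-05

3.067e-05


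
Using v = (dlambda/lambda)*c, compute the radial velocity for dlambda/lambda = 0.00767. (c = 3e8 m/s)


v = (dlambda/lambda) * c = 0.00767 * 3e8 = 2.301e+06

2.301e+06 m/s


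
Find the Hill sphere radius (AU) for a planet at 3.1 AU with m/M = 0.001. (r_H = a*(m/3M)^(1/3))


r_H = a * (m/3M)^(1/3) = 3.1 * (0.001/3)^(1/3) = 0.2149

0.2149 AU


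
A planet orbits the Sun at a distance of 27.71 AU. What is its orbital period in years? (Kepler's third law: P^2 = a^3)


P = a^(3/2) = 27.71^1.5 = 145.8662

145.8662 years


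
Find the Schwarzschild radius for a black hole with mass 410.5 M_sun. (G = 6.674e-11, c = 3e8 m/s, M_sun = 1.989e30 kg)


M = 410.5 * 1.989e30 kg = 8.164845e+32 kg. rs = 2GM/c^2 = 2 * 6.674e-11 * 8.164845e+32 / (3e8)^2 = 1.211e+06

1.211e+06 m


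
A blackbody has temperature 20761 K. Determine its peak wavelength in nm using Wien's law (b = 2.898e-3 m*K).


lam_max = b / T = 2.898e-3 / 20761 = 1.396e-07 m = 139.5887 nm

139.5887 nm


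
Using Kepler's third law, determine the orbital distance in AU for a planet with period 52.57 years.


a = P^(2/3) = 52.57^(2/3) = 14.0333

14.0333 AU


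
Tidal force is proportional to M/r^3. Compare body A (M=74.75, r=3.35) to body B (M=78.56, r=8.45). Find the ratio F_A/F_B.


Ratio = (M1/r1^3) / (M2/r2^3) = (74.75/3.35^3) / (78.56/8.45^3) = 15.2702

15.2702


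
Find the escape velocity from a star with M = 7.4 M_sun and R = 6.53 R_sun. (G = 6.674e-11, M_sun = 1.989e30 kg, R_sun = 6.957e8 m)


M = 7.4 * 1.989e30 kg = 1.47186e+31 kg; R = 6.53 * 6.957e8 m = 4.542921e+09 m. v_esc = sqrt(2GM/R) = sqrt(2 * 6.674e-11 * 1.47186e+31 / 4.542921e+09) = 657618.1001

657618.1001 m/s


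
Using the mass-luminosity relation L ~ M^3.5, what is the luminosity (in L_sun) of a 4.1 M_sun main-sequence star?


L/L_sun = (M/M_sun)^3.5 = 4.1^3.5 = 139.5544

139.5544 L_sun


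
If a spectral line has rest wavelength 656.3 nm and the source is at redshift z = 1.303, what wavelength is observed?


lam_obs = lam_emit * (1 + z) = 656.3 * (1 + 1.303) = 1511.4589

1511.4589 nm


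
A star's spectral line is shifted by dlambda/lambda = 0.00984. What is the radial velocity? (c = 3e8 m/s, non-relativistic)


v = (dlambda/lambda) * c = 0.00984 * 3e8 = 2.952e+06

2.952e+06 m/s


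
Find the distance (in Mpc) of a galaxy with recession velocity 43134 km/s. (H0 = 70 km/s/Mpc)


d = v / H0 = 43134 / 70 = 616.2

616.2 Mpc


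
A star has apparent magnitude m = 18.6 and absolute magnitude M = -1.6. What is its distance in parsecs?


d = 10^((m - M + 5)/5) = 10^((18.6 - -1.6 + 5)/5) = 109647.8196

109647.8196 pc


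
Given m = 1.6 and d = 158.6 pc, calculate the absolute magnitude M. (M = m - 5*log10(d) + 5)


M = m - 5*log10(d) + 5 = 1.6 - 5*log10(158.6) + 5 = -4.4015

-4.4015


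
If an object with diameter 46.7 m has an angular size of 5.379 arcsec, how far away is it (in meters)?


D = size / theta_rad, theta_rad = 5.379 * pi/(180*3600) = 2.608e-05, D = 1.791e+06

1.791e+06 m


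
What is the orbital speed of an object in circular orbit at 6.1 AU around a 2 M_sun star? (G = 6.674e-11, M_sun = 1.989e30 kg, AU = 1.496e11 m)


v = sqrt(GM/r) = sqrt(6.674e-11 * 3.978e+30 / 9.126e+11) = 17056.6908

17056.6908 m/s


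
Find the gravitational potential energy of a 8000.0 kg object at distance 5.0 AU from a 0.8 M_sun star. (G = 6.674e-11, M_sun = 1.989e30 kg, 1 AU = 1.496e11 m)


M = 0.8 * 1.989e30 kg = 1.5912e+30 kg; r = 5.0 AU * 1.496e11 m/AU = 7.48e+11 m. U = -GM*m/r = -(6.674e-11 * 1.5912e+30 * 8000.0) / 7.48e+11 = -1.136e+12

-1.136e+12 J


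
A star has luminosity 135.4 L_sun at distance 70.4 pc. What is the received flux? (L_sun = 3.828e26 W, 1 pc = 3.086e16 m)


F = L / (4*pi*d^2) = 5.183e+28 / (4*pi*(2.173e+18)^2) = 8.739e-10

8.739e-10 W/m^2


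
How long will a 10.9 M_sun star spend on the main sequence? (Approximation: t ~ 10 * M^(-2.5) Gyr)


t = 10 * M^(-2.5) = 10 * 10.9^(-2.5) = 0.0255

0.0255 Gyr


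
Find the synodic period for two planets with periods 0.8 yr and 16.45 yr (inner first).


1/P_syn = |1/P1 - 1/P2| = |1/0.8 - 1/16.45| => P_syn = 0.8409

0.8409 years


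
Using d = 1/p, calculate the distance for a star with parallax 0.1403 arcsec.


d = 1/p = 1/0.1403 = 7.1276

7.1276 pc


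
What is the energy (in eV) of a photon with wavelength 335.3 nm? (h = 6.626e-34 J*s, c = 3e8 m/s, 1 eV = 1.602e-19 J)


E = hc/lambda = 6.626e-34 * 3e8 / 3.353e-07 = 5.928e-19 J = 3.7006 eV

3.7006 eV


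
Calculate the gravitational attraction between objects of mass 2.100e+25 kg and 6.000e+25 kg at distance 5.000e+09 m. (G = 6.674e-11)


F = G*m1*m2/r^2 = 6.674e-11 * 2.100e+25 * 6.000e+25 / (5.000e+09)^2 = 6.674e-11 * 1.260e+51 / 2.500e+19 = 3.364e+21

3.364e+21 N


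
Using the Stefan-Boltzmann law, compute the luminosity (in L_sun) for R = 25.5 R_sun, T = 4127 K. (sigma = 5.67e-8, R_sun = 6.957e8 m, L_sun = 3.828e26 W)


R = 25.5 * 6.957e8 m = 1.774035e+10 m. L = 4*pi*R^2*sigma*T^4 = 4*pi*(1.774035e+10)^2 * 5.67e-8 * 4127^4 = 6.505117807e+28 W. L/L_sun = 6.505117807e+28 / 3.828e26 = 169.9352

169.9352 L_sun


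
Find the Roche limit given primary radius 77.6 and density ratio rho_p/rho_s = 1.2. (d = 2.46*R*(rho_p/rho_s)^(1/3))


d_Roche = 2.46 * 77.6 * 1.2^(1/3) = 202.8573

202.8573


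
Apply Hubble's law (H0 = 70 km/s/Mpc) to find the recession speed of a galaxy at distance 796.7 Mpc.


v = H0 * d = 70 * 796.7 = 55769.0

55769.0 km/s


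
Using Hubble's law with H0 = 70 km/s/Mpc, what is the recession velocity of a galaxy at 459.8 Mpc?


v = H0 * d = 70 * 459.8 = 32186.0

32186.0 km/s


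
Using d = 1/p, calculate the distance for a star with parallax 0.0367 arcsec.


d = 1/p = 1/0.0367 = 27.248

27.248 pc


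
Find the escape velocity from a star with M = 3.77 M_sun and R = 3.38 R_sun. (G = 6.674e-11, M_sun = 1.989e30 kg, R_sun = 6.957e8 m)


M = 3.77 * 1.989e30 kg = 7.49853e+30 kg; R = 3.38 * 6.957e8 m = 2.351466e+09 m. v_esc = sqrt(2GM/R) = sqrt(2 * 6.674e-11 * 7.49853e+30 / 2.351466e+09) = 652419.3209

652419.3209 m/s


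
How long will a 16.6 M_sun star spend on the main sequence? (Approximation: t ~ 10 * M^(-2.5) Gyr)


t = 10 * M^(-2.5) = 10 * 16.6^(-2.5) = 0.0089

0.0089 Gyr


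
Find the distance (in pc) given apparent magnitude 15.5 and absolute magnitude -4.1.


d = 10^((m - M + 5)/5) = 10^((15.5 - -4.1 + 5)/5) = 83176.3771

83176.3771 pc


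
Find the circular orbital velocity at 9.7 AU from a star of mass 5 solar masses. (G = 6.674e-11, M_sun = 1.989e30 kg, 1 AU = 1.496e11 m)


v = sqrt(GM/r) = sqrt(6.674e-11 * 9.945e+30 / 1.451e+12) = 21386.7026

21386.7026 m/s


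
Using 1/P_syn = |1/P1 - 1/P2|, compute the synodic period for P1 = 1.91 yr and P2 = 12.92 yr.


1/P_syn = |1/P1 - 1/P2| = |1/1.91 - 1/12.92| => P_syn = 2.2413

2.2413 years


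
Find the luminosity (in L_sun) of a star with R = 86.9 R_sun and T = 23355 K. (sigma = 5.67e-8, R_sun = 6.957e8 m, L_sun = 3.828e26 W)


R = 86.9 * 6.957e8 m = 6.045633e+10 m. L = 4*pi*R^2*sigma*T^4 = 4*pi*(6.045633e+10)^2 * 5.67e-8 * 23355^4 = 7.748113412e+32 W. L/L_sun = 7.748113412e+32 / 3.828e26 = 2.024e+06

2.024e+06 L_sun


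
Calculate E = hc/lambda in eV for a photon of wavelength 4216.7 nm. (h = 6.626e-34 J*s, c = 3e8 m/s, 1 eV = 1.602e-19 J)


E = hc/lambda = 6.626e-34 * 3e8 / 4.217e-06 = 4.714e-20 J = 0.2943 eV

0.2943 eV


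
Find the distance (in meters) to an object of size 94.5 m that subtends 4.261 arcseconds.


D = size / theta_rad, theta_rad = 4.261 * pi/(180*3600) = 2.066e-05, D = 4.575e+06

4.575e+06 m


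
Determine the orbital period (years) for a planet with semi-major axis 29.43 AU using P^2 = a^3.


P = a^(3/2) = 29.43^1.5 = 159.6561

159.6561 years


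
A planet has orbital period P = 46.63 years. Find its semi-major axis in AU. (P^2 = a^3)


a = P^(2/3) = 46.63^(2/3) = 12.9552

12.9552 AU


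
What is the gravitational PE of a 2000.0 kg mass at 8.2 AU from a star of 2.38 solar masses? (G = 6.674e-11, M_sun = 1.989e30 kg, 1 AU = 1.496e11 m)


M = 2.38 * 1.989e30 kg = 4.73382e+30 kg; r = 8.2 AU * 1.496e11 m/AU = 1.22672e+12 m. U = -GM*m/r = -(6.674e-11 * 4.73382e+30 * 2000.0) / 1.22672e+12 = -5.151e+11

-5.151e+11 J


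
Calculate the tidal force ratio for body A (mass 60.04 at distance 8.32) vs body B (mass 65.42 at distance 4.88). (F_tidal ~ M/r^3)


Ratio = (M1/r1^3) / (M2/r2^3) = (60.04/8.32^3) / (65.42/4.88^3) = 0.1852

0.1852


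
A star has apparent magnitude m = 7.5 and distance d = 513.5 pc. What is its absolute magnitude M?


M = m - 5*log10(d) + 5 = 7.5 - 5*log10(513.5) + 5 = -1.0527

-1.0527


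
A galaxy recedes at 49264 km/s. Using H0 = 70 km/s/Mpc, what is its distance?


d = v / H0 = 49264 / 70 = 703.7714

703.7714 Mpc


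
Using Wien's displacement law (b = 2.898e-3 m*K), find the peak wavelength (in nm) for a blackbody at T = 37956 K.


lam_max = b / T = 2.898e-3 / 37956 = 7.635e-08 m = 76.3516 nm

76.3516 nm


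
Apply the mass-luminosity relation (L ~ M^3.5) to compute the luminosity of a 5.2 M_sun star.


L/L_sun = (M/M_sun)^3.5 = 5.2^3.5 = 320.6356

320.6356 L_sun


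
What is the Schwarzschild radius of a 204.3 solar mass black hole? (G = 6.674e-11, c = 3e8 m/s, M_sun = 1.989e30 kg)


M = 204.3 * 1.989e30 kg = 4.063527e+32 kg. rs = 2GM/c^2 = 2 * 6.674e-11 * 4.063527e+32 / (3e8)^2 = 602666.2044

602666.2044 m


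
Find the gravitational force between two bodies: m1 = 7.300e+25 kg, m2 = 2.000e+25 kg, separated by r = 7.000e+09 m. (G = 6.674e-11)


F = G*m1*m2/r^2 = 6.674e-11 * 7.300e+25 * 2.000e+25 / (7.000e+09)^2 = 6.674e-11 * 1.460e+51 / 4.900e+19 = 1.989e+21

1.989e+21 N


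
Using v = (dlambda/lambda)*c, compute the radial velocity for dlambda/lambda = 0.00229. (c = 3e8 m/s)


v = (dlambda/lambda) * c = 0.00229 * 3e8 = 687000.0

687000.0 m/s


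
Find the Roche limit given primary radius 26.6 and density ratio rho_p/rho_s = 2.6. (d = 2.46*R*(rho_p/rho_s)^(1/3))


d_Roche = 2.46 * 26.6 * 2.6^(1/3) = 89.979

89.979


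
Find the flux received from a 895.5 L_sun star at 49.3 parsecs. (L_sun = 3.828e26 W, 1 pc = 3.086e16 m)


F = L / (4*pi*d^2) = 3.428e+29 / (4*pi*(1.521e+18)^2) = 1.179e-08

1.179e-08 W/m^2


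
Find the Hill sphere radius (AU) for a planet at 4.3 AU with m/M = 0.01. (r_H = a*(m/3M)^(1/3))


r_H = a * (m/3M)^(1/3) = 4.3 * (0.01/3)^(1/3) = 0.6423

0.6423 AU


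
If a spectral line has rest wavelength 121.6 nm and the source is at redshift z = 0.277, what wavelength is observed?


lam_obs = lam_emit * (1 + z) = 121.6 * (1 + 0.277) = 155.2832

155.2832 nm


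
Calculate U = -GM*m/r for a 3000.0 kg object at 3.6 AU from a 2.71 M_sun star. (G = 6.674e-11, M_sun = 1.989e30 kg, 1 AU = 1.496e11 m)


M = 2.71 * 1.989e30 kg = 5.39019e+30 kg; r = 3.6 AU * 1.496e11 m/AU = 5.3856e+11 m. U = -GM*m/r = -(6.674e-11 * 5.39019e+30 * 3000.0) / 5.3856e+11 = -2.004e+12

-2.004e+12 J


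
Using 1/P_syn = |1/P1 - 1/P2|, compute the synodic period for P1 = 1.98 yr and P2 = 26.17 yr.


1/P_syn = |1/P1 - 1/P2| = |1/1.98 - 1/26.17| => P_syn = 2.1421

2.1421 years


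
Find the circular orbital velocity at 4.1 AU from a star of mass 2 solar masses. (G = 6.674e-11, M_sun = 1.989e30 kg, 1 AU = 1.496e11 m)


v = sqrt(GM/r) = sqrt(6.674e-11 * 3.978e+30 / 6.134e+11) = 20805.0022

20805.0022 m/s


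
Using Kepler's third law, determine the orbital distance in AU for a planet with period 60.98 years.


a = P^(2/3) = 60.98^(2/3) = 15.4926

15.4926 AU


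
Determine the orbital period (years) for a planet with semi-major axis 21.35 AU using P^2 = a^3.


P = a^(3/2) = 21.35^1.5 = 98.6499

98.6499 years


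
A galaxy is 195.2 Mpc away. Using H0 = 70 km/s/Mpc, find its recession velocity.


v = H0 * d = 70 * 195.2 = 13664.0

13664.0 km/s


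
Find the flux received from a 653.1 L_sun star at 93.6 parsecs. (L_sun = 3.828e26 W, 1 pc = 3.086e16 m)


F = L / (4*pi*d^2) = 2.500e+29 / (4*pi*(2.888e+18)^2) = 2.385e-09

2.385e-09 W/m^2


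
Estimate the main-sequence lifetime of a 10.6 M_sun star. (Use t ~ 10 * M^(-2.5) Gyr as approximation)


t = 10 * M^(-2.5) = 10 * 10.6^(-2.5) = 0.0273

0.0273 Gyr


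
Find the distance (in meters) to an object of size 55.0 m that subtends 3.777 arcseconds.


D = size / theta_rad, theta_rad = 3.777 * pi/(180*3600) = 1.831e-05, D = 3.004e+06

3.004e+06 m


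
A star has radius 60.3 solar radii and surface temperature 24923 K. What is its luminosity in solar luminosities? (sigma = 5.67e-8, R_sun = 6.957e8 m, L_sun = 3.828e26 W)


R = 60.3 * 6.957e8 m = 4.195071e+10 m. L = 4*pi*R^2*sigma*T^4 = 4*pi*(4.195071e+10)^2 * 5.67e-8 * 24923^4 = 4.838077532e+32 W. L/L_sun = 4.838077532e+32 / 3.828e26 = 1.264e+06

1.264e+06 L_sun


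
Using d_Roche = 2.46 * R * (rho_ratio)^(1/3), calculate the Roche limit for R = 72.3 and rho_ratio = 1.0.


d_Roche = 2.46 * 72.3 * 1.0^(1/3) = 177.858

177.858


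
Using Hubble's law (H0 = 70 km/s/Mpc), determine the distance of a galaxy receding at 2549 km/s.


d = v / H0 = 2549 / 70 = 36.4143

36.4143 Mpc


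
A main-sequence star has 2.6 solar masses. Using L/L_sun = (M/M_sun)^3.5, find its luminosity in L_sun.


L/L_sun = (M/M_sun)^3.5 = 2.6^3.5 = 28.3404

28.3404 L_sun


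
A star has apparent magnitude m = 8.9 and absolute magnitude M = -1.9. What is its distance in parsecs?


d = 10^((m - M + 5)/5) = 10^((8.9 - -1.9 + 5)/5) = 1445.4398

1445.4398 pc


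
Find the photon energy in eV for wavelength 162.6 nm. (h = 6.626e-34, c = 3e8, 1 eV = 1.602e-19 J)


E = hc/lambda = 6.626e-34 * 3e8 / 1.626e-07 = 1.223e-18 J = 7.6311 eV

7.6311 eV


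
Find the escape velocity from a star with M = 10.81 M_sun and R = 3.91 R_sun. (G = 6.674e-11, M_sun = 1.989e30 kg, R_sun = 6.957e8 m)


M = 10.81 * 1.989e30 kg = 2.150109e+31 kg; R = 3.91 * 6.957e8 m = 2.720187e+09 m. v_esc = sqrt(2GM/R) = sqrt(2 * 6.674e-11 * 2.150109e+31 / 2.720187e+09) = 1.027e+06

1.027e+06 m/s


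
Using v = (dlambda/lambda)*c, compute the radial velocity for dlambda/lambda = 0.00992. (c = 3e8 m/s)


v = (dlambda/lambda) * c = 0.00992 * 3e8 = 2.976e+06

2.976e+06 m/s


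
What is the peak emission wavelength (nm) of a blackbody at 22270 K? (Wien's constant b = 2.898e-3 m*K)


lam_max = b / T = 2.898e-3 / 22270 = 1.301e-07 m = 130.1302 nm

130.1302 nm


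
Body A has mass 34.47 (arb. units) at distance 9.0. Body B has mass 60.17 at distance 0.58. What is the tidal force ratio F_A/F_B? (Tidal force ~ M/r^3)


Ratio = (M1/r1^3) / (M2/r2^3) = (34.47/9.0^3) / (60.17/0.58^3) = 1.533e-04

1.533e-04


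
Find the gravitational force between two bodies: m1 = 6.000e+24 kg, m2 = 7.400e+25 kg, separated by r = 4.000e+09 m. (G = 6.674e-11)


F = G*m1*m2/r^2 = 6.674e-11 * 6.000e+24 * 7.400e+25 / (4.000e+09)^2 = 6.674e-11 * 4.440e+50 / 1.600e+19 = 1.852e+21

1.852e+21 N


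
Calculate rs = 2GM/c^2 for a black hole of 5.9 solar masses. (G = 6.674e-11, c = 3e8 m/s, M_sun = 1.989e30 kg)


M = 5.9 * 1.989e30 kg = 1.17351e+31 kg. rs = 2GM/c^2 = 2 * 6.674e-11 * 1.17351e+31 / (3e8)^2 = 17404.4572

17404.4572 m


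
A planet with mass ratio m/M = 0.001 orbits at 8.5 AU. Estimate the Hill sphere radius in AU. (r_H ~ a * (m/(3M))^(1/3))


r_H = a * (m/3M)^(1/3) = 8.5 * (0.001/3)^(1/3) = 0.5894

0.5894 AU


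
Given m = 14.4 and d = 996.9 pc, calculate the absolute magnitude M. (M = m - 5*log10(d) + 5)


M = m - 5*log10(d) + 5 = 14.4 - 5*log10(996.9) + 5 = 4.4067

4.4067


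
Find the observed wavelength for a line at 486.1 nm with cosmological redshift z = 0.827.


lam_obs = lam_emit * (1 + z) = 486.1 * (1 + 0.827) = 888.1047

888.1047 nm


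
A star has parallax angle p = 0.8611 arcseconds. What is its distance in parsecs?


d = 1/p = 1/0.8611 = 1.1613

1.1613 pc


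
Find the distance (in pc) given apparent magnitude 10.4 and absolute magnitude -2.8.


d = 10^((m - M + 5)/5) = 10^((10.4 - -2.8 + 5)/5) = 4365.1583

4365.1583 pc


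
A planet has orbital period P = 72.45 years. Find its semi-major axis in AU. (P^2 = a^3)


a = P^(2/3) = 72.45^(2/3) = 17.379

17.379 AU


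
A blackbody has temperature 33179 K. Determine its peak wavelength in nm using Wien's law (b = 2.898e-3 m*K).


lam_max = b / T = 2.898e-3 / 33179 = 8.734e-08 m = 87.3444 nm

87.3444 nm


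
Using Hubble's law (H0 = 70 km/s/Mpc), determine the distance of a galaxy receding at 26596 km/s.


d = v / H0 = 26596 / 70 = 379.9429

379.9429 Mpc


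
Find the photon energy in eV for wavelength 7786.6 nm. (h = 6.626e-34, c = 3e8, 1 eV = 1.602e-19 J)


E = hc/lambda = 6.626e-34 * 3e8 / 7.787e-06 = 2.553e-20 J = 0.1594 eV

0.1594 eV


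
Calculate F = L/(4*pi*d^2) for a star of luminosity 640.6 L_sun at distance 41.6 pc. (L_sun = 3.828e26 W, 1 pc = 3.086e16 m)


F = L / (4*pi*d^2) = 2.452e+29 / (4*pi*(1.284e+18)^2) = 1.184e-08

1.184e-08 W/m^2


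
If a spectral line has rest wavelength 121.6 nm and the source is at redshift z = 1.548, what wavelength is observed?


lam_obs = lam_emit * (1 + z) = 121.6 * (1 + 1.548) = 309.8368

309.8368 nm


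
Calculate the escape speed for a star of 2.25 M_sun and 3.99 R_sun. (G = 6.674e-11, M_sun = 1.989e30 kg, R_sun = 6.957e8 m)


M = 2.25 * 1.989e30 kg = 4.47525e+30 kg; R = 3.99 * 6.957e8 m = 2.775843e+09 m. v_esc = sqrt(2GM/R) = sqrt(2 * 6.674e-11 * 4.47525e+30 / 2.775843e+09) = 463894.5818

463894.5818 m/s


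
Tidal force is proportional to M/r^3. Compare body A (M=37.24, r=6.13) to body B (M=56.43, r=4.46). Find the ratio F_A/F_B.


Ratio = (M1/r1^3) / (M2/r2^3) = (37.24/6.13^3) / (56.43/4.46^3) = 0.2542

0.2542


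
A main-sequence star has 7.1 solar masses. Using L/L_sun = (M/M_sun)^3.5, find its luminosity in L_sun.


L/L_sun = (M/M_sun)^3.5 = 7.1^3.5 = 953.6834

953.6834 L_sun


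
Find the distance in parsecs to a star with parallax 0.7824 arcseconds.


d = 1/p = 1/0.7824 = 1.2781

1.2781 pc


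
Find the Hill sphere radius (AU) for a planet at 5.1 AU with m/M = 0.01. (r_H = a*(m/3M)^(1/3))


r_H = a * (m/3M)^(1/3) = 5.1 * (0.01/3)^(1/3) = 0.7618

0.7618 AU


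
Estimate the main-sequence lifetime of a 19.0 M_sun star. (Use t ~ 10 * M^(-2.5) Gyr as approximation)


t = 10 * M^(-2.5) = 10 * 19.0^(-2.5) = 0.0064

0.0064 Gyr


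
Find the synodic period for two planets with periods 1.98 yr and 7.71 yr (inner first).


1/P_syn = |1/P1 - 1/P2| = |1/1.98 - 1/7.71| => P_syn = 2.6642

2.6642 years


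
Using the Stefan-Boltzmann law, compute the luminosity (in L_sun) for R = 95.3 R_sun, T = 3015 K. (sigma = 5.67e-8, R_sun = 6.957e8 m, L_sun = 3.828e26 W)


R = 95.3 * 6.957e8 m = 6.630021e+10 m. L = 4*pi*R^2*sigma*T^4 = 4*pi*(6.630021e+10)^2 * 5.67e-8 * 3015^4 = 2.588046033e+29 W. L/L_sun = 2.588046033e+29 / 3.828e26 = 676.0831

676.0831 L_sun


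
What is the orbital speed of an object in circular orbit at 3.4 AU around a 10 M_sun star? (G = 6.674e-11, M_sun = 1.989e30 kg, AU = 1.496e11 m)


v = sqrt(GM/r) = sqrt(6.674e-11 * 1.989e+31 / 5.086e+11) = 51086.3927

51086.3927 m/s


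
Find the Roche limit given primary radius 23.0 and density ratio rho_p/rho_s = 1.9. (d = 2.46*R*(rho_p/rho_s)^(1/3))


d_Roche = 2.46 * 23.0 * 1.9^(1/3) = 70.0779

70.0779


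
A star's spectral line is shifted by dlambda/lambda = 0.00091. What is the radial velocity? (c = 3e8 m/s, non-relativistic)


v = (dlambda/lambda) * c = 0.00091 * 3e8 = 273000.0

273000.0 m/s


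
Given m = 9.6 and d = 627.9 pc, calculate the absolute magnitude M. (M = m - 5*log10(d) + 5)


M = m - 5*log10(d) + 5 = 9.6 - 5*log10(627.9) + 5 = 0.6105

0.6105


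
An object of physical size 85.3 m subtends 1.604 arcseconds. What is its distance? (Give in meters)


D = size / theta_rad, theta_rad = 1.604 * pi/(180*3600) = 7.776e-06, D = 1.097e+07

1.097e+07 m


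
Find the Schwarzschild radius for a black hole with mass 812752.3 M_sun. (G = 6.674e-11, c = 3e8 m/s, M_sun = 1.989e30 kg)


M = 812752.3 * 1.989e30 kg = 1.616564325e+36 kg. rs = 2GM/c^2 = 2 * 6.674e-11 * 1.616564325e+36 / (3e8)^2 = 2.398e+09

2.398e+09 m


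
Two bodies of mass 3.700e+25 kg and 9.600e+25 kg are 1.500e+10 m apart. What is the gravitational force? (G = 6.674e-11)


F = G*m1*m2/r^2 = 6.674e-11 * 3.700e+25 * 9.600e+25 / (1.500e+10)^2 = 6.674e-11 * 3.552e+51 / 2.250e+20 = 1.054e+21

1.054e+21 N


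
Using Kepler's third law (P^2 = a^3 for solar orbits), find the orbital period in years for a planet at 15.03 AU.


P = a^(3/2) = 15.03^1.5 = 58.2691

58.2691 years


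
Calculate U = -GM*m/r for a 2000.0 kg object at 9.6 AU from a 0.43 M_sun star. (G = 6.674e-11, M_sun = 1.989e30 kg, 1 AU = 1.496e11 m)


M = 0.43 * 1.989e30 kg = 8.5527e+29 kg; r = 9.6 AU * 1.496e11 m/AU = 1.43616e+12 m. U = -GM*m/r = -(6.674e-11 * 8.5527e+29 * 2000.0) / 1.43616e+12 = -7.949e+10

-7.949e+10 J


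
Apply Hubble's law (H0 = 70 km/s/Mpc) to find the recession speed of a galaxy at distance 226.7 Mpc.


v = H0 * d = 70 * 226.7 = 15869.0

15869.0 km/s


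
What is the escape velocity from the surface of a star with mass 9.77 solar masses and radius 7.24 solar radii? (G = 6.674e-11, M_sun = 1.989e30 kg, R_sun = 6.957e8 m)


M = 9.77 * 1.989e30 kg = 1.943253e+31 kg; R = 7.24 * 6.957e8 m = 5.036868e+09 m. v_esc = sqrt(2GM/R) = sqrt(2 * 6.674e-11 * 1.943253e+31 / 5.036868e+09) = 717616.6187

717616.6187 m/s


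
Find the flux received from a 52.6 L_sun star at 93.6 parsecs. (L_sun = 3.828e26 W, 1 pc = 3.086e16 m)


F = L / (4*pi*d^2) = 2.014e+28 / (4*pi*(2.888e+18)^2) = 1.920e-10

1.920e-10 W/m^2


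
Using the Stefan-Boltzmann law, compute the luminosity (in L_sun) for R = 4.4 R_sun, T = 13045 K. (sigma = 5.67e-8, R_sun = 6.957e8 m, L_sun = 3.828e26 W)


R = 4.4 * 6.957e8 m = 3.06108e+09 m. L = 4*pi*R^2*sigma*T^4 = 4*pi*(3.06108e+09)^2 * 5.67e-8 * 13045^4 = 1.933386209e+29 W. L/L_sun = 1.933386209e+29 / 3.828e26 = 505.0643

505.0643 L_sun


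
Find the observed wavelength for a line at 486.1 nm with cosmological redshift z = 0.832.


lam_obs = lam_emit * (1 + z) = 486.1 * (1 + 0.832) = 890.5352

890.5352 nm


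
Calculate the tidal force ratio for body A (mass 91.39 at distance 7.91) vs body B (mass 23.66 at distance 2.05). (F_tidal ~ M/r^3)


Ratio = (M1/r1^3) / (M2/r2^3) = (91.39/7.91^3) / (23.66/2.05^3) = 0.0672

0.0672


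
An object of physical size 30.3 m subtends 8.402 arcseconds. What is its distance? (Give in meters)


D = size / theta_rad, theta_rad = 8.402 * pi/(180*3600) = 4.073e-05, D = 743849.5155

743849.5155 m


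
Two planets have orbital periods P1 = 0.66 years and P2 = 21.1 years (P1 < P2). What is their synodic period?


1/P_syn = |1/P1 - 1/P2| = |1/0.66 - 1/21.1| => P_syn = 0.6813

0.6813 years


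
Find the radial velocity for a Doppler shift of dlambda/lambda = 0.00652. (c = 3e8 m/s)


v = (dlambda/lambda) * c = 0.00652 * 3e8 = 1.956e+06

1.956e+06 m/s


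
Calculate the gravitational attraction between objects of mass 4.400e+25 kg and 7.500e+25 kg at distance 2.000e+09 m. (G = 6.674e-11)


F = G*m1*m2/r^2 = 6.674e-11 * 4.400e+25 * 7.500e+25 / (2.000e+09)^2 = 6.674e-11 * 3.300e+51 / 4.000e+18 = 5.506e+22

5.506e+22 N


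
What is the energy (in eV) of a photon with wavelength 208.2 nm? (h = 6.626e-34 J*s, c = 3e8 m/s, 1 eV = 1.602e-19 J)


E = hc/lambda = 6.626e-34 * 3e8 / 2.082e-07 = 9.548e-19 J = 5.9598 eV

5.9598 eV


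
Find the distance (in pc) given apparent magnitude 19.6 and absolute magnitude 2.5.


d = 10^((m - M + 5)/5) = 10^((19.6 - 2.5 + 5)/5) = 26302.6799

26302.6799 pc


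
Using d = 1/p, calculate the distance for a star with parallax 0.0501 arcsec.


d = 1/p = 1/0.0501 = 19.9601

19.9601 pc


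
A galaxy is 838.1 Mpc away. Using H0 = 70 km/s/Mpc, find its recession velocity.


v = H0 * d = 70 * 838.1 = 58667.0

58667.0 km/s


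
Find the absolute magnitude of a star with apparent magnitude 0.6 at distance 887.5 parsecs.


M = m - 5*log10(d) + 5 = 0.6 - 5*log10(887.5) + 5 = -9.1408

-9.1408


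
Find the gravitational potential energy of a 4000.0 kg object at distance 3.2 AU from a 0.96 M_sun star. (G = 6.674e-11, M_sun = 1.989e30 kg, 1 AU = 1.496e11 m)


M = 0.96 * 1.989e30 kg = 1.90944e+30 kg; r = 3.2 AU * 1.496e11 m/AU = 4.7872e+11 m. U = -GM*m/r = -(6.674e-11 * 1.90944e+30 * 4000.0) / 4.7872e+11 = -1.065e+12

-1.065e+12 J


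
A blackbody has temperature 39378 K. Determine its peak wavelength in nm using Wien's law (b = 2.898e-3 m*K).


lam_max = b / T = 2.898e-3 / 39378 = 7.359e-08 m = 73.5944 nm

73.5944 nm


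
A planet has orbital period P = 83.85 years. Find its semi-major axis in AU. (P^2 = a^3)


a = P^(2/3) = 83.85^(2/3) = 19.1573

19.1573 AU


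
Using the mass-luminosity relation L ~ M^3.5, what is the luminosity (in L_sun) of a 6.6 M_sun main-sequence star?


L/L_sun = (M/M_sun)^3.5 = 6.6^3.5 = 738.5906

738.5906 L_sun


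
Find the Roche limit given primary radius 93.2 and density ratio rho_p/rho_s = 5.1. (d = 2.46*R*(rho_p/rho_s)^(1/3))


d_Roche = 2.46 * 93.2 * 5.1^(1/3) = 394.646

394.646


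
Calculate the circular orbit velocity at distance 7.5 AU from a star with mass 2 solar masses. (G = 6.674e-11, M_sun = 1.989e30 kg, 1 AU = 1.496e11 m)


v = sqrt(GM/r) = sqrt(6.674e-11 * 3.978e+30 / 1.122e+12) = 15382.5757

15382.5757 m/s


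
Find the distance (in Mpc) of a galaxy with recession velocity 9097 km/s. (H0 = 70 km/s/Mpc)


d = v / H0 = 9097 / 70 = 129.9571

129.9571 Mpc


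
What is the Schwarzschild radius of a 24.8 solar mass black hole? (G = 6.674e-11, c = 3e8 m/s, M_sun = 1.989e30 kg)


M = 24.8 * 1.989e30 kg = 4.93272e+31 kg. rs = 2GM/c^2 = 2 * 6.674e-11 * 4.93272e+31 / (3e8)^2 = 73157.7184

73157.7184 m


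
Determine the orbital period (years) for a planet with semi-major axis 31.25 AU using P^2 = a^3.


P = a^(3/2) = 31.25^1.5 = 174.6928

174.6928 years


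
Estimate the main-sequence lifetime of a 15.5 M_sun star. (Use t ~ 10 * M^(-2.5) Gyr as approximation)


t = 10 * M^(-2.5) = 10 * 15.5^(-2.5) = 0.0106

0.0106 Gyr


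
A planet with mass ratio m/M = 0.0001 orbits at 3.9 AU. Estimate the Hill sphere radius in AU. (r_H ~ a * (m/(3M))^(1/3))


r_H = a * (m/3M)^(1/3) = 3.9 * (0.0001/3)^(1/3) = 0.1255

0.1255 AU


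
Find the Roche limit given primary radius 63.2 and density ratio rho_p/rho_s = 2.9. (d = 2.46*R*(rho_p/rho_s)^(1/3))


d_Roche = 2.46 * 63.2 * 2.9^(1/3) = 221.7098

221.7098


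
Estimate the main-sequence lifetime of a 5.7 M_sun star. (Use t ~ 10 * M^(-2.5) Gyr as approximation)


t = 10 * M^(-2.5) = 10 * 5.7^(-2.5) = 0.1289

0.1289 Gyr


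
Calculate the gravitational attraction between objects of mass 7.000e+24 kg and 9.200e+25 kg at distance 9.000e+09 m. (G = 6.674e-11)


F = G*m1*m2/r^2 = 6.674e-11 * 7.000e+24 * 9.200e+25 / (9.000e+09)^2 = 6.674e-11 * 6.440e+50 / 8.100e+19 = 5.306e+20

5.306e+20 N


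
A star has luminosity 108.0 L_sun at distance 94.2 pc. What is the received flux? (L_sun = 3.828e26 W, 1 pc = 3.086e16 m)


F = L / (4*pi*d^2) = 4.134e+28 / (4*pi*(2.907e+18)^2) = 3.893e-10

3.893e-10 W/m^2


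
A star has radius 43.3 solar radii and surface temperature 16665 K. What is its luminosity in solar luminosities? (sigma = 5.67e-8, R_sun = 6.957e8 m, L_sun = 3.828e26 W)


R = 43.3 * 6.957e8 m = 3.012381e+10 m. L = 4*pi*R^2*sigma*T^4 = 4*pi*(3.012381e+10)^2 * 5.67e-8 * 16665^4 = 4.986938292e+31 W. L/L_sun = 4.986938292e+31 / 3.828e26 = 130275.295

130275.295 L_sun


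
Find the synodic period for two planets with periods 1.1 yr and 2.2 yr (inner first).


1/P_syn = |1/P1 - 1/P2| = |1/1.1 - 1/2.2| => P_syn = 2.2

2.2 years


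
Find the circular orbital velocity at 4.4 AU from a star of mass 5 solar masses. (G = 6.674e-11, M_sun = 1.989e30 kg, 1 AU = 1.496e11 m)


v = sqrt(GM/r) = sqrt(6.674e-11 * 9.945e+30 / 6.582e+11) = 31754.3597

31754.3597 m/s


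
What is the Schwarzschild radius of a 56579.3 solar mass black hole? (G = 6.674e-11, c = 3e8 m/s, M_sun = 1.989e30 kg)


M = 56579.3 * 1.989e30 kg = 1.125362277e+35 kg. rs = 2GM/c^2 = 2 * 6.674e-11 * 1.125362277e+35 / (3e8)^2 = 1.669e+08

1.669e+08 m


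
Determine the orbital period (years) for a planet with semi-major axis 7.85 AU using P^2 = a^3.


P = a^(3/2) = 7.85^1.5 = 21.994

21.994 years


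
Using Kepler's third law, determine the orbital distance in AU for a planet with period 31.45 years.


a = P^(2/3) = 31.45^(2/3) = 9.9635

9.9635 AU


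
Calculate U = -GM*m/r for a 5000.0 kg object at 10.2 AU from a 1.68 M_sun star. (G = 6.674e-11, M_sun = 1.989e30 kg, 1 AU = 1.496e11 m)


M = 1.68 * 1.989e30 kg = 3.34152e+30 kg; r = 10.2 AU * 1.496e11 m/AU = 1.52592e+12 m. U = -GM*m/r = -(6.674e-11 * 3.34152e+30 * 5000.0) / 1.52592e+12 = -7.307e+11

-7.307e+11 J


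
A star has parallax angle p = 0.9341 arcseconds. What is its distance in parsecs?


d = 1/p = 1/0.9341 = 1.0705

1.0705 pc


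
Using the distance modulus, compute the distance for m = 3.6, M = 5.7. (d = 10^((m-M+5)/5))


d = 10^((m - M + 5)/5) = 10^((3.6 - 5.7 + 5)/5) = 3.8019

3.8019 pc


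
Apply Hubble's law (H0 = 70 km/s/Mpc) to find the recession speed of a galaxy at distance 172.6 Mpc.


v = H0 * d = 70 * 172.6 = 12082.0

12082.0 km/s


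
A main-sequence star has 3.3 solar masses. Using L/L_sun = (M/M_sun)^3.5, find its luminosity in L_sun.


L/L_sun = (M/M_sun)^3.5 = 3.3^3.5 = 65.2828

65.2828 L_sun


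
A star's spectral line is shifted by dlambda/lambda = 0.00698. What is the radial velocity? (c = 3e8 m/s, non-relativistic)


v = (dlambda/lambda) * c = 0.00698 * 3e8 = 2.094e+06

2.094e+06 m/s


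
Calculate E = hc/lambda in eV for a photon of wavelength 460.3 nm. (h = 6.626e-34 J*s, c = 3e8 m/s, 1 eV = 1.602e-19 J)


E = hc/lambda = 6.626e-34 * 3e8 / 4.603e-07 = 4.318e-19 J = 2.6957 eV

2.6957 eV
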